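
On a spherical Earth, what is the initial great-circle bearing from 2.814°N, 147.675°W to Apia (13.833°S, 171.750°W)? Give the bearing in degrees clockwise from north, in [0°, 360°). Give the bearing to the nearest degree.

235°

Δλ = -171.750 − -147.675 = -24.075°.
θ = atan2( sin Δλ · cos φ₂ , cos φ₁ · sin φ₂ − sin φ₁ · cos φ₂ · cos Δλ )
  = atan2(-0.39610, -0.28233) = -125.480° → normalised to [0°, 360°): 234.520°.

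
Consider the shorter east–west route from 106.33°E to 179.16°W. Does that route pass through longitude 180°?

Naïve |-179.16 − 106.33| = 285.49° > 180°, so the shorter arc goes the other way round — across 180°.
Signed shortest Δλ = ((-179.16 − 106.33 + 180) mod 360) − 180 = 74.51°.
Going east by 74.51° from +106.33° passes through 180° before reaching -179.16°.

Yes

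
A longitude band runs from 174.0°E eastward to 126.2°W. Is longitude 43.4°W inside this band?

Band width going east from +174.0° to -126.2°: ((-126.2 − 174.0) mod 360) = 59.8°.
Offset of -43.4° east of the west edge: ((-43.4 − 174.0) mod 360) = 142.6°.
142.6° > 59.8° ⇒ outside.

No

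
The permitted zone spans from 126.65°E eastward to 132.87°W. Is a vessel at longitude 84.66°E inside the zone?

No

Band width going east from +126.65° to -132.87°: ((-132.87 − 126.65) mod 360) = 100.48°.
Offset of +84.66° east of the west edge: ((84.66 − 126.65) mod 360) = 318.01°.
318.01° > 100.48° ⇒ outside.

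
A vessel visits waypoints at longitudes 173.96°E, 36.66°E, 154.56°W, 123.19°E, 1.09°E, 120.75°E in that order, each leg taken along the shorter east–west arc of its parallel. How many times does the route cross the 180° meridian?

Leg 1: +173.96° → +36.66°, shortest Δλ = -137.3° (west) — does not cross 180°.
Leg 2: +36.66° → -154.56°, shortest Δλ = 168.78° (east) — crosses 180°.
Leg 3: -154.56° → +123.19°, shortest Δλ = -82.25° (west) — crosses 180°.
Leg 4: +123.19° → +1.09°, shortest Δλ = -122.1° (west) — does not cross 180°.
Leg 5: +1.09° → +120.75°, shortest Δλ = 119.66° (east) — does not cross 180°.
Total crossings: 2.

2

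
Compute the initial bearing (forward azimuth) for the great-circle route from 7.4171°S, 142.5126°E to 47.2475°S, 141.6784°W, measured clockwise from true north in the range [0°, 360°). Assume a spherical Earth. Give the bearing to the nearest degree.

Δλ = -141.6784 − 142.5126 = -284.1910°; wrapped into (−180°, 180°]: 75.8090°.
θ = atan2( sin Δλ · cos φ₂ , cos φ₁ · sin φ₂ − sin φ₁ · cos φ₂ · cos Δλ )
  = atan2(0.65812, -0.70667) = 137.037° → normalised to [0°, 360°): 137.037°.

137°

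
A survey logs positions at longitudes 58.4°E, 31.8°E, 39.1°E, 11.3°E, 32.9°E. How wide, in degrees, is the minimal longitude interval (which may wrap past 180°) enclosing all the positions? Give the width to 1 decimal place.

Sort the longitudes: +11.3°, +31.8°, +32.9°, +39.1°, +58.4°.
Eastward gaps between consecutive values (wrapping around): 20.5°, 1.1°, 6.2°, 19.3°, 312.9°.
Largest gap = 312.9° ⇒ minimal covering band is its complement: 360° − 312.9° = 47.1°.
Band runs from +11.3° eastward to +58.4°.

47.1°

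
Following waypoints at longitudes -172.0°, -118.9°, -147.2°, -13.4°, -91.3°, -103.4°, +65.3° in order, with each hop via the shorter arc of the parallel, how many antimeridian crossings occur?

0

Leg 1: -172.0° → -118.9°, shortest Δλ = 53.1° (east) — does not cross 180°.
Leg 2: -118.9° → -147.2°, shortest Δλ = -28.3° (west) — does not cross 180°.
Leg 3: -147.2° → -13.4°, shortest Δλ = 133.8° (east) — does not cross 180°.
Leg 4: -13.4° → -91.3°, shortest Δλ = -77.9° (west) — does not cross 180°.
Leg 5: -91.3° → -103.4°, shortest Δλ = -12.1° (west) — does not cross 180°.
Leg 6: -103.4° → +65.3°, shortest Δλ = 168.7° (east) — does not cross 180°.
Total crossings: 0.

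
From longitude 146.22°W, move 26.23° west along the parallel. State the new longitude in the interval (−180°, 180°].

Start at -146.22°; shift −26.23° → -172.45°.
-172.45° already lies in (−180°, 180°].

172.45°W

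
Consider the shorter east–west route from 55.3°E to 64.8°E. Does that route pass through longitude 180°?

No

Signed shortest Δλ = ((64.8 − 55.3 + 180) mod 360) − 180 = 9.5°.
Going east by 9.5° from +55.3° reaches +64.8° without touching 180°.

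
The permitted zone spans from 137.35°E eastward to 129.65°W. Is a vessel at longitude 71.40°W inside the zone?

Band width going east from +137.35° to -129.65°: ((-129.65 − 137.35) mod 360) = 93.00°.
Offset of -71.40° east of the west edge: ((-71.40 − 137.35) mod 360) = 151.25°.
151.25° > 93.00° ⇒ outside.

No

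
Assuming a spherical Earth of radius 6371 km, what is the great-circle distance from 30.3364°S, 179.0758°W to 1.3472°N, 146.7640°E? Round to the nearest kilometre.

Δλ = 146.7640 − -179.0758 = 325.8398°; wrapped into (−180°, 180°]: -34.1602°.
Δφ = 1.3472 − -30.3364 = 31.6836°.
a = sin²(Δφ/2) + cos φ₁ · cos φ₂ · sin²(Δλ/2) = 0.148951.
c = 2·atan2(√a, √(1−a)) = 0.79246 rad → d = 6371·c ≈ 5048.75 km.

5049 km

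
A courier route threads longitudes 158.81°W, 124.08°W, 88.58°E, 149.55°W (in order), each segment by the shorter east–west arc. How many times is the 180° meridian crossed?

2

Leg 1: -158.81° → -124.08°, shortest Δλ = 34.73° (east) — does not cross 180°.
Leg 2: -124.08° → +88.58°, shortest Δλ = -147.34° (west) — crosses 180°.
Leg 3: +88.58° → -149.55°, shortest Δλ = 121.87° (east) — crosses 180°.
Total crossings: 2.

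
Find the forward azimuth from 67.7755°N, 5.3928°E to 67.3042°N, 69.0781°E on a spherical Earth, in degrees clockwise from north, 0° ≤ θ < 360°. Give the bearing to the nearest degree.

61°

Δλ = 69.0781 − 5.3928 = 63.6853°.
θ = atan2( sin Δλ · cos φ₂ , cos φ₁ · sin φ₂ − sin φ₁ · cos φ₂ · cos Δλ )
  = atan2(0.34586, 0.19061) = 61.139° → normalised to [0°, 360°): 61.139°.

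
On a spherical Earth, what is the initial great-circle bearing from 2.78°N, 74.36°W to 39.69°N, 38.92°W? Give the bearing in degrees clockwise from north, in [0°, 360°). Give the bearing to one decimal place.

Δλ = -38.92 − -74.36 = 35.44°.
θ = atan2( sin Δλ · cos φ₂ , cos φ₁ · sin φ₂ − sin φ₁ · cos φ₂ · cos Δλ )
  = atan2(0.44620, 0.60747) = 36.298° → normalised to [0°, 360°): 36.298°.

36.3°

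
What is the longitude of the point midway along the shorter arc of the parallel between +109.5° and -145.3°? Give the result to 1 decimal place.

Signed shortest Δλ from +109.5° to -145.3° is +105.2°.
Midpoint longitude = +109.5° + (+105.2°)/2 = +109.5° + 52.6° = +162.1°.
(The naïve average (+109.5 + -145.3)/2 = -17.9° is on the wrong side of the globe.)

+162.1°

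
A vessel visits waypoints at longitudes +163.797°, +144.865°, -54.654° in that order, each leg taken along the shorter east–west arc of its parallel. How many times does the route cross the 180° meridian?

Leg 1: +163.797° → +144.865°, shortest Δλ = -18.932° (west) — does not cross 180°.
Leg 2: +144.865° → -54.654°, shortest Δλ = 160.481° (east) — crosses 180°.
Total crossings: 1.

1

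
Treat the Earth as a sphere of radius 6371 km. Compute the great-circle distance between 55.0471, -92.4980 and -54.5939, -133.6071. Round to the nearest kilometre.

12755 km

Δλ = -133.6071 − -92.4980 = -41.1091°.
Δφ = -54.5939 − 55.0471 = -109.6410°.
a = sin²(Δφ/2) + cos φ₁ · cos φ₂ · sin²(Δλ/2) = 0.708979.
c = 2·atan2(√a, √(1−a)) = 2.00199 rad → d = 6371·c ≈ 12754.69 km.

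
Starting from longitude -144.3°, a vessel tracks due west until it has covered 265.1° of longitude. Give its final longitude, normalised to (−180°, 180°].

Start at -144.3°; shift −265.1° → -409.4°.
-409.4° lies outside (−180°, 180°]; add 360° → -49.4°.

-49.4°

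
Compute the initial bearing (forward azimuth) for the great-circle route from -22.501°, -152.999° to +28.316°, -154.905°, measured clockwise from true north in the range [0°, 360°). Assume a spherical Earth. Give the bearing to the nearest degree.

358°

Δλ = -154.905 − -152.999 = -1.906°.
θ = atan2( sin Δλ · cos φ₂ , cos φ₁ · sin φ₂ − sin φ₁ · cos φ₂ · cos Δλ )
  = atan2(-0.02928, 0.77495) = -2.164° → normalised to [0°, 360°): 357.836°.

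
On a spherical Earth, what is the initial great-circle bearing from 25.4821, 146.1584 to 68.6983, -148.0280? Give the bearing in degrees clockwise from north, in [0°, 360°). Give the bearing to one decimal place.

23.1°

Δλ = -148.0280 − 146.1584 = -294.1864°; wrapped into (−180°, 180°]: 65.8136°.
θ = atan2( sin Δλ · cos φ₂ , cos φ₁ · sin φ₂ − sin φ₁ · cos φ₂ · cos Δλ )
  = atan2(0.33139, 0.77701) = 23.098° → normalised to [0°, 360°): 23.098°.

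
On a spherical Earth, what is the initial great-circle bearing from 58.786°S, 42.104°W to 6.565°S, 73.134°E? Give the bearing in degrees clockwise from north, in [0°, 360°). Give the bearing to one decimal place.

Δλ = 73.134 − -42.104 = 115.238°.
θ = atan2( sin Δλ · cos φ₂ , cos φ₁ · sin φ₂ − sin φ₁ · cos φ₂ · cos Δλ )
  = atan2(0.89861, -0.42151) = 115.130° → normalised to [0°, 360°): 115.130°.

115.1°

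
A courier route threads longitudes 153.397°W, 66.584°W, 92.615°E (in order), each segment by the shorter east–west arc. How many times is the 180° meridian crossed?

0

Leg 1: -153.397° → -66.584°, shortest Δλ = 86.813° (east) — does not cross 180°.
Leg 2: -66.584° → +92.615°, shortest Δλ = 159.199° (east) — does not cross 180°.
Total crossings: 0.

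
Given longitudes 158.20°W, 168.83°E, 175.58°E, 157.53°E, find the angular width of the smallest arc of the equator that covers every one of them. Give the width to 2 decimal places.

Sort the longitudes: -158.20°, +157.53°, +168.83°, +175.58°.
Eastward gaps between consecutive values (wrapping around): 315.73°, 11.30°, 6.75°, 26.22°.
Largest gap = 315.73° ⇒ minimal covering band is its complement: 360° − 315.73° = 44.27°.
Band runs from +157.53° eastward to -158.20°, crossing the antimeridian.

44.27°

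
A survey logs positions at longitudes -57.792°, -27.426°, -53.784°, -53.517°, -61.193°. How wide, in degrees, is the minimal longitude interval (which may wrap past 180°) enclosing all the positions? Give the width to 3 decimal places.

Sort the longitudes: -61.193°, -57.792°, -53.784°, -53.517°, -27.426°.
Eastward gaps between consecutive values (wrapping around): 3.401°, 4.008°, 0.267°, 26.091°, 326.233°.
Largest gap = 326.233° ⇒ minimal covering band is its complement: 360° − 326.233° = 33.767°.
Band runs from -61.193° eastward to -27.426°.

33.767°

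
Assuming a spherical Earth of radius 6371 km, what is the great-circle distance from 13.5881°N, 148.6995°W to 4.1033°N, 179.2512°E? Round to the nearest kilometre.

Δλ = 179.2512 − -148.6995 = 327.9507°; wrapped into (−180°, 180°]: -32.0493°.
Δφ = 4.1033 − 13.5881 = -9.4848°.
a = sin²(Δφ/2) + cos φ₁ · cos φ₂ · sin²(Δλ/2) = 0.080717.
c = 2·atan2(√a, √(1−a)) = 0.57615 rad → d = 6371·c ≈ 3670.65 km.

3671 km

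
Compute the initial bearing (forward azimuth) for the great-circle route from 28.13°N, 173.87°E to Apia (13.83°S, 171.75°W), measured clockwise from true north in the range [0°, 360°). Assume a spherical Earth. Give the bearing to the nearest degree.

Δλ = -171.75 − 173.87 = -345.62°; wrapped into (−180°, 180°]: 14.38°.
θ = atan2( sin Δλ · cos φ₂ , cos φ₁ · sin φ₂ − sin φ₁ · cos φ₂ · cos Δλ )
  = atan2(0.24115, -0.65427) = 159.767° → normalised to [0°, 360°): 159.767°.

160°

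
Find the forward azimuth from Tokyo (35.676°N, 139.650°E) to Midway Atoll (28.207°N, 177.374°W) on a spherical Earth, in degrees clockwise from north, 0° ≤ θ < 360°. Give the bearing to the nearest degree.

89°

Δλ = -177.374 − 139.650 = -317.024°; wrapped into (−180°, 180°]: 42.976°.
θ = atan2( sin Δλ · cos φ₂ , cos φ₁ · sin φ₂ − sin φ₁ · cos φ₂ · cos Δλ )
  = atan2(0.60074, 0.00793) = 89.243° → normalised to [0°, 360°): 89.243°.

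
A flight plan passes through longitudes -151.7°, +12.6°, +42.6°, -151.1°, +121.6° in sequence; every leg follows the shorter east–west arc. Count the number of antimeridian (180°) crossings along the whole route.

2

Leg 1: -151.7° → +12.6°, shortest Δλ = 164.3° (east) — does not cross 180°.
Leg 2: +12.6° → +42.6°, shortest Δλ = 30.0° (east) — does not cross 180°.
Leg 3: +42.6° → -151.1°, shortest Δλ = 166.3° (east) — crosses 180°.
Leg 4: -151.1° → +121.6°, shortest Δλ = -87.3° (west) — crosses 180°.
Total crossings: 2.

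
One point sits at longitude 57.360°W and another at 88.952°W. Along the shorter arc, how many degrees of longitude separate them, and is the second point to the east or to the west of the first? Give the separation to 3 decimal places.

31.592° west

Raw difference: -88.952 − -57.360 = -31.592°.
Normalise into (−180°, 180°]: -31.592° stays -31.592°.
Negative ⇒ the second point lies to the west; separation 31.592°.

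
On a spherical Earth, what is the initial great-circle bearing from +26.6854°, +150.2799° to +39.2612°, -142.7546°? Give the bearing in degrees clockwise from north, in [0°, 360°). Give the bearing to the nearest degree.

59°

Δλ = -142.7546 − 150.2799 = -293.0345°; wrapped into (−180°, 180°]: 66.9655°.
θ = atan2( sin Δλ · cos φ₂ , cos φ₁ · sin φ₂ − sin φ₁ · cos φ₂ · cos Δλ )
  = atan2(0.71254, 0.42939) = 58.926° → normalised to [0°, 360°): 58.926°.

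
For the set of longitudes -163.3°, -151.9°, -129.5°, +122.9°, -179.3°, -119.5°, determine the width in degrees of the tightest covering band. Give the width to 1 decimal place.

Sort the longitudes: -179.3°, -163.3°, -151.9°, -129.5°, -119.5°, +122.9°.
Eastward gaps between consecutive values (wrapping around): 16.0°, 11.4°, 22.4°, 10.0°, 242.4°, 57.8°.
Largest gap = 242.4° ⇒ minimal covering band is its complement: 360° − 242.4° = 117.6°.
Band runs from +122.9° eastward to -119.5°, crossing the antimeridian.

117.6°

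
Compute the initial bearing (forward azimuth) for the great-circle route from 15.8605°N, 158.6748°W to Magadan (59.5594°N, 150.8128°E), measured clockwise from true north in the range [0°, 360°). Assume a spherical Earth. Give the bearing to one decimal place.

332.2°

Δλ = 150.8128 − -158.6748 = 309.4876°; wrapped into (−180°, 180°]: -50.5124°.
θ = atan2( sin Δλ · cos φ₂ , cos φ₁ · sin φ₂ − sin φ₁ · cos φ₂ · cos Δλ )
  = atan2(-0.39101, 0.74128) = -27.811° → normalised to [0°, 360°): 332.189°.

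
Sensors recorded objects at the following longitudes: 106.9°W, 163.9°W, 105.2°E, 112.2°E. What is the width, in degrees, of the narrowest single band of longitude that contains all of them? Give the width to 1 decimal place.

147.9°

Sort the longitudes: -163.9°, -106.9°, +105.2°, +112.2°.
Eastward gaps between consecutive values (wrapping around): 57.0°, 212.1°, 7.0°, 83.9°.
Largest gap = 212.1° ⇒ minimal covering band is its complement: 360° − 212.1° = 147.9°.
Band runs from +105.2° eastward to -106.9°, crossing the antimeridian.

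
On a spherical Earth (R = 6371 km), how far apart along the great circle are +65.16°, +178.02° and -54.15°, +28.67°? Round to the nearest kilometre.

Δλ = 28.67 − 178.02 = -149.35°.
Δφ = -54.15 − 65.16 = -119.31°.
a = sin²(Δφ/2) + cos φ₁ · cos φ₂ · sin²(Δλ/2) = 0.973611.
c = 2·atan2(√a, √(1−a)) = 2.81526 rad → d = 6371·c ≈ 17935.99 km.

17936 km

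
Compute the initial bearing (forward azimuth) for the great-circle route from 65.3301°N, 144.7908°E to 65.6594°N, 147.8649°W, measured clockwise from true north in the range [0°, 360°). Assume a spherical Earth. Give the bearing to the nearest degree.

58°

Δλ = -147.8649 − 144.7908 = -292.6557°; wrapped into (−180°, 180°]: 67.3443°.
θ = atan2( sin Δλ · cos φ₂ , cos φ₁ · sin φ₂ − sin φ₁ · cos φ₂ · cos Δλ )
  = atan2(0.38036, 0.23602) = 58.180° → normalised to [0°, 360°): 58.180°.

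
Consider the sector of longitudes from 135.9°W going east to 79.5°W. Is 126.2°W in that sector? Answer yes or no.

Yes

Band width going east from -135.9° to -79.5°: ((-79.5 − -135.9) mod 360) = 56.4°.
Offset of -126.2° east of the west edge: ((-126.2 − -135.9) mod 360) = 9.7°.
9.7° ≤ 56.4° ⇒ inside.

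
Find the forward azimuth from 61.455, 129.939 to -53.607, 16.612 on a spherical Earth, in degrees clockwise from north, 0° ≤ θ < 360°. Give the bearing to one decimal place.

251.9°

Δλ = 16.612 − 129.939 = -113.327°.
θ = atan2( sin Δλ · cos φ₂ , cos φ₁ · sin φ₂ − sin φ₁ · cos φ₂ · cos Δλ )
  = atan2(-0.54482, -0.17827) = -108.118° → normalised to [0°, 360°): 251.882°.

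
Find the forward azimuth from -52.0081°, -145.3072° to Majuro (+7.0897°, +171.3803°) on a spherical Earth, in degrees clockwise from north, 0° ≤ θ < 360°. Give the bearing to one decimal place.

Δλ = 171.3803 − -145.3072 = 316.6875°; wrapped into (−180°, 180°]: -43.3125°.
θ = atan2( sin Δλ · cos φ₂ , cos φ₁ · sin φ₂ − sin φ₁ · cos φ₂ · cos Δλ )
  = atan2(-0.68073, 0.64503) = -46.543° → normalised to [0°, 360°): 313.457°.

313.5°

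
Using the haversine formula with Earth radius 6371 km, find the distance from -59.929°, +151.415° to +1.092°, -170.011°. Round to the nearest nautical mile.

4081 nmi

Δλ = -170.011 − 151.415 = -321.426°; wrapped into (−180°, 180°]: 38.574°.
Δφ = 1.092 − -59.929 = 61.021°.
a = sin²(Δφ/2) + cos φ₁ · cos φ₂ · sin²(Δλ/2) = 0.312412.
c = 2·atan2(√a, √(1−a)) = 1.18621 rad → d = 6371·c ≈ 7557.34 km ≈ 4080.64 nmi.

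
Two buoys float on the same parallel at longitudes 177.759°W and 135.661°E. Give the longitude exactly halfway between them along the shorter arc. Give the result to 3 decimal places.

158.951°E

Signed shortest Δλ from -177.759° to +135.661° is -46.580°.
Midpoint longitude = -177.759° + (-46.580°)/2 = -177.759° − 23.290° = -201.049°.
Normalise into (−180°, 180°]: +158.951°.
(The naïve average (-177.759 + +135.661)/2 = -21.049° is on the wrong side of the globe.)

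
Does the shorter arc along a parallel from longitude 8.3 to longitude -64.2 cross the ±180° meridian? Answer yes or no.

No

Signed shortest Δλ = ((-64.2 − 8.3 + 180) mod 360) − 180 = -72.5°.
Going west by 72.5° from +8.3° reaches -64.2° without touching 180°.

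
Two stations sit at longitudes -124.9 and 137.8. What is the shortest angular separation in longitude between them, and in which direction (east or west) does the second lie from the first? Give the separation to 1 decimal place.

Raw difference: 137.8 − -124.9 = 262.7°.
Normalise into (−180°, 180°]: 262.7° − 360° = -97.3°.
Negative ⇒ the second point lies to the west; separation 97.3°.

97.3° west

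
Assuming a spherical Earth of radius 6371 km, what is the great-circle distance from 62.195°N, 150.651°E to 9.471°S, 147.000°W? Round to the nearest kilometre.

Δλ = -147.000 − 150.651 = -297.651°; wrapped into (−180°, 180°]: 62.349°.
Δφ = -9.471 − 62.195 = -71.666°.
a = sin²(Δφ/2) + cos φ₁ · cos φ₂ · sin²(Δλ/2) = 0.466011.
c = 2·atan2(√a, √(1−a)) = 1.50277 rad → d = 6371·c ≈ 9574.12 km.

9574 km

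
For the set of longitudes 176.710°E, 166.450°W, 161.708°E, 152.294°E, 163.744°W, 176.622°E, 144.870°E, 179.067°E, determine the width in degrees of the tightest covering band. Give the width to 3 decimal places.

Sort the longitudes: -166.450°, -163.744°, +144.870°, +152.294°, +161.708°, +176.622°, +176.710°, +179.067°.
Eastward gaps between consecutive values (wrapping around): 2.706°, 308.614°, 7.424°, 9.414°, 14.914°, 0.088°, 2.357°, 14.483°.
Largest gap = 308.614° ⇒ minimal covering band is its complement: 360° − 308.614° = 51.386°.
Band runs from +144.870° eastward to -163.744°, crossing the antimeridian.

51.386°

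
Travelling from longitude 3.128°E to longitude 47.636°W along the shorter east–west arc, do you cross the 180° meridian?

No

Signed shortest Δλ = ((-47.636 − 3.128 + 180) mod 360) − 180 = -50.764°.
Going west by 50.764° from +3.128° reaches -47.636° without touching 180°.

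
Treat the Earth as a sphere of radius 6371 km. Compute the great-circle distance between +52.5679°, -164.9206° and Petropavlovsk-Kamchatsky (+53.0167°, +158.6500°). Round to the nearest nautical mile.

1309 nmi

Δλ = 158.6500 − -164.9206 = 323.5706°; wrapped into (−180°, 180°]: -36.4294°.
Δφ = 53.0167 − 52.5679 = 0.4488°.
a = sin²(Δφ/2) + cos φ₁ · cos φ₂ · sin²(Δλ/2) = 0.035742.
c = 2·atan2(√a, √(1−a)) = 0.38040 rad → d = 6371·c ≈ 2423.52 km ≈ 1308.60 nmi.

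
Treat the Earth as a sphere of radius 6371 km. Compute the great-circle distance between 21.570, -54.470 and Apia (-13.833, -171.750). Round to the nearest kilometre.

Δλ = -171.750 − -54.470 = -117.280°.
Δφ = -13.833 − 21.570 = -35.403°.
a = sin²(Δφ/2) + cos φ₁ · cos φ₂ · sin²(Δλ/2) = 0.750889.
c = 2·atan2(√a, √(1−a)) = 2.09645 rad → d = 6371·c ≈ 13356.48 km.

13356 km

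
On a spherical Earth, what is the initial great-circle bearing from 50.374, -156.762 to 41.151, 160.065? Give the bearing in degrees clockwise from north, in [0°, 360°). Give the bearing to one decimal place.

269.6°

Δλ = 160.065 − -156.762 = 316.827°; wrapped into (−180°, 180°]: -43.173°.
θ = atan2( sin Δλ · cos φ₂ , cos φ₁ · sin φ₂ − sin φ₁ · cos φ₂ · cos Δλ )
  = atan2(-0.51519, -0.00328) = -90.364° → normalised to [0°, 360°): 269.636°.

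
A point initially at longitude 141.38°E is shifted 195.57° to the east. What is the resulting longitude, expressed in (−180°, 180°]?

Start at +141.38°; shift +195.57° → +336.95°.
+336.95° lies outside (−180°, 180°]; subtract 360° → -23.05°.

23.05°W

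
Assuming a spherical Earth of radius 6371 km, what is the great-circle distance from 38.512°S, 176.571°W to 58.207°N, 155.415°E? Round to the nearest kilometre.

Δλ = 155.415 − -176.571 = 331.986°; wrapped into (−180°, 180°]: -28.014°.
Δφ = 58.207 − -38.512 = 96.719°.
a = sin²(Δφ/2) + cos φ₁ · cos φ₂ · sin²(Δλ/2) = 0.582651.
c = 2·atan2(√a, √(1−a)) = 1.73686 rad → d = 6371·c ≈ 11065.54 km.

11066 km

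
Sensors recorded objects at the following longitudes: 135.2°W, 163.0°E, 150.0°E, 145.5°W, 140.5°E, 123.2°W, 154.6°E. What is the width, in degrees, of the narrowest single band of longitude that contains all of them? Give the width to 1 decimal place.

Sort the longitudes: -145.5°, -135.2°, -123.2°, +140.5°, +150.0°, +154.6°, +163.0°.
Eastward gaps between consecutive values (wrapping around): 10.3°, 12.0°, 263.7°, 9.5°, 4.6°, 8.4°, 51.5°.
Largest gap = 263.7° ⇒ minimal covering band is its complement: 360° − 263.7° = 96.3°.
Band runs from +140.5° eastward to -123.2°, crossing the antimeridian.

96.3°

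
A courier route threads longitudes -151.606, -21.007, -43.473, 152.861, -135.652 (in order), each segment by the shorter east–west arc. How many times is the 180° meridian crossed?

Leg 1: -151.606° → -21.007°, shortest Δλ = 130.599° (east) — does not cross 180°.
Leg 2: -21.007° → -43.473°, shortest Δλ = -22.466° (west) — does not cross 180°.
Leg 3: -43.473° → +152.861°, shortest Δλ = -163.666° (west) — crosses 180°.
Leg 4: +152.861° → -135.652°, shortest Δλ = 71.487° (east) — crosses 180°.
Total crossings: 2.

2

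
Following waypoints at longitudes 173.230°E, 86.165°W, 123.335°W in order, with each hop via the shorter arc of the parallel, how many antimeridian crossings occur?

Leg 1: +173.230° → -86.165°, shortest Δλ = 100.605° (east) — crosses 180°.
Leg 2: -86.165° → -123.335°, shortest Δλ = -37.17° (west) — does not cross 180°.
Total crossings: 1.

1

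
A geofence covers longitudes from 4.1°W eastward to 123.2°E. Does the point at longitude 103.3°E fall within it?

Yes

Band width going east from -4.1° to +123.2°: ((123.2 − -4.1) mod 360) = 127.3°.
Offset of +103.3° east of the west edge: ((103.3 − -4.1) mod 360) = 107.4°.
107.4° ≤ 127.3° ⇒ inside.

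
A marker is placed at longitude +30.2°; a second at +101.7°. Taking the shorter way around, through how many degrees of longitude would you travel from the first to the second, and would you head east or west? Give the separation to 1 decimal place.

Raw difference: 101.7 − 30.2 = 71.5°.
Normalise into (−180°, 180°]: 71.5° stays 71.5°.
Positive ⇒ the second point lies to the east; separation 71.5°.

71.5° east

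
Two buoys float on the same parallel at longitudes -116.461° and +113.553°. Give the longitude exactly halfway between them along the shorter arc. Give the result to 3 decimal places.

+178.546°

Signed shortest Δλ from -116.461° to +113.553° is -129.986°.
Midpoint longitude = -116.461° + (-129.986°)/2 = -116.461° − 64.993° = -181.454°.
Normalise into (−180°, 180°]: +178.546°.
(The naïve average (-116.461 + +113.553)/2 = -1.454° is on the wrong side of the globe.)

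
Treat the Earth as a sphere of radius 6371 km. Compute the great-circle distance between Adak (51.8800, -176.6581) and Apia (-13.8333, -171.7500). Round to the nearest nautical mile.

3954 nmi

Δλ = -171.7500 − -176.6581 = 4.9081°.
Δφ = -13.8333 − 51.8800 = -65.7133°.
a = sin²(Δφ/2) + cos φ₁ · cos φ₂ · sin²(Δλ/2) = 0.295448.
c = 2·atan2(√a, √(1−a)) = 1.14932 rad → d = 6371·c ≈ 7322.34 km ≈ 3953.75 nmi.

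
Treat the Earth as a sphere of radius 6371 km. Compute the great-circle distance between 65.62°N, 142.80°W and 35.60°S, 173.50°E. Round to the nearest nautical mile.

6407 nmi

Δλ = 173.50 − -142.80 = 316.30°; wrapped into (−180°, 180°]: -43.70°.
Δφ = -35.60 − 65.62 = -101.22°.
a = sin²(Δφ/2) + cos φ₁ · cos φ₂ · sin²(Δλ/2) = 0.643780.
c = 2·atan2(√a, √(1−a)) = 1.86247 rad → d = 6371·c ≈ 11865.82 km ≈ 6407.03 nmi.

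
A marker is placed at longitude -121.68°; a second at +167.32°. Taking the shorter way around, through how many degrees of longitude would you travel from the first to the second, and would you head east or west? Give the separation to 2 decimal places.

71.00° west

Raw difference: 167.32 − -121.68 = 289.0°.
Normalise into (−180°, 180°]: 289.0° − 360° = -71.0°.
Negative ⇒ the second point lies to the west; separation 71.00°.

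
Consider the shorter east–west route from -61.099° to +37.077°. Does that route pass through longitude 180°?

Signed shortest Δλ = ((37.077 − -61.099 + 180) mod 360) − 180 = 98.176°.
Going east by 98.176° from -61.099° reaches +37.077° without touching 180°.

No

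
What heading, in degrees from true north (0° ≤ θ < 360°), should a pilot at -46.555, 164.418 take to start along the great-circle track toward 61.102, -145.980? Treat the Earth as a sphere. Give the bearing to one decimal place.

Δλ = -145.980 − 164.418 = -310.398°; wrapped into (−180°, 180°]: 49.602°.
θ = atan2( sin Δλ · cos φ₂ , cos φ₁ · sin φ₂ − sin φ₁ · cos φ₂ · cos Δλ )
  = atan2(0.36803, 0.82942) = 23.928° → normalised to [0°, 360°): 23.928°.

23.9°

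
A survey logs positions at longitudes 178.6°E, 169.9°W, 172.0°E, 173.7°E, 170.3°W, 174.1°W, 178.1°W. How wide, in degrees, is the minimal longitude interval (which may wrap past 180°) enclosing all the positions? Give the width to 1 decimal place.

18.1°

Sort the longitudes: -178.1°, -174.1°, -170.3°, -169.9°, +172.0°, +173.7°, +178.6°.
Eastward gaps between consecutive values (wrapping around): 4.0°, 3.8°, 0.4°, 341.9°, 1.7°, 4.9°, 3.3°.
Largest gap = 341.9° ⇒ minimal covering band is its complement: 360° − 341.9° = 18.1°.
Band runs from +172.0° eastward to -169.9°, crossing the antimeridian.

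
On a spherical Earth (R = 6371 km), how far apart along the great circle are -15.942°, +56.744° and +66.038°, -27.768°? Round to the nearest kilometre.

11379 km

Δλ = -27.768 − 56.744 = -84.512°.
Δφ = 66.038 − -15.942 = 81.980°.
a = sin²(Δφ/2) + cos φ₁ · cos φ₂ · sin²(Δλ/2) = 0.606822.
c = 2·atan2(√a, √(1−a)) = 1.78610 rad → d = 6371·c ≈ 11379.25 km.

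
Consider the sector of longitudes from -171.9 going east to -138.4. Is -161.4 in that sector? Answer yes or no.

Yes

Band width going east from -171.9° to -138.4°: ((-138.4 − -171.9) mod 360) = 33.5°.
Offset of -161.4° east of the west edge: ((-161.4 − -171.9) mod 360) = 10.5°.
10.5° ≤ 33.5° ⇒ inside.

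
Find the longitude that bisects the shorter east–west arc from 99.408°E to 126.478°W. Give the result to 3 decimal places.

Signed shortest Δλ from +99.408° to -126.478° is +134.114°.
Midpoint longitude = +99.408° + (+134.114°)/2 = +99.408° + 67.057° = +166.465°.
(The naïve average (+99.408 + -126.478)/2 = -13.535° is on the wrong side of the globe.)

166.465°E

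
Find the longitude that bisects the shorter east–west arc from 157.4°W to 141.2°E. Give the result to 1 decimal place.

171.9°E

Signed shortest Δλ from -157.4° to +141.2° is -61.4°.
Midpoint longitude = -157.4° + (-61.4°)/2 = -157.4° − 30.7° = -188.1°.
Normalise into (−180°, 180°]: +171.9°.
(The naïve average (-157.4 + +141.2)/2 = -8.1° is on the wrong side of the globe.)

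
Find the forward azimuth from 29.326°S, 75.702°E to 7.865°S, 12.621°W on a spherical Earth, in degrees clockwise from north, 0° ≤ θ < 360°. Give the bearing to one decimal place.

263.9°

Δλ = -12.621 − 75.702 = -88.323°.
θ = atan2( sin Δλ · cos φ₂ , cos φ₁ · sin φ₂ − sin φ₁ · cos φ₂ · cos Δλ )
  = atan2(-0.99017, -0.10510) = -96.059° → normalised to [0°, 360°): 263.941°.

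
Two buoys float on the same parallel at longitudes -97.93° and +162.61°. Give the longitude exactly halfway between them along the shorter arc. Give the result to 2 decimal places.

Signed shortest Δλ from -97.93° to +162.61° is -99.46°.
Midpoint longitude = -97.93° + (-99.46°)/2 = -97.93° − 49.73° = -147.66°.
(The naïve average (-97.93 + +162.61)/2 = 32.34° is on the wrong side of the globe.)

-147.66°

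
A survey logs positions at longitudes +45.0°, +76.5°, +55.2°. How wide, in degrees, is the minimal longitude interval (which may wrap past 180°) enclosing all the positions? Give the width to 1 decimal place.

31.5°

Sort the longitudes: +45.0°, +55.2°, +76.5°.
Eastward gaps between consecutive values (wrapping around): 10.2°, 21.3°, 328.5°.
Largest gap = 328.5° ⇒ minimal covering band is its complement: 360° − 328.5° = 31.5°.
Band runs from +45.0° eastward to +76.5°.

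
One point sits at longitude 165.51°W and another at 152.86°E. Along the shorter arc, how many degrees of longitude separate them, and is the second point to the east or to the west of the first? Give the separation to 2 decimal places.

41.63° west

Raw difference: 152.86 − -165.51 = 318.37°.
Normalise into (−180°, 180°]: 318.37° − 360° = -41.63°.
Negative ⇒ the second point lies to the west; separation 41.63°.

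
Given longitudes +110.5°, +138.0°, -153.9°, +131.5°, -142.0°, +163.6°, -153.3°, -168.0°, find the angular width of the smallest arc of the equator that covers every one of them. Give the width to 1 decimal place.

107.5°

Sort the longitudes: -168.0°, -153.9°, -153.3°, -142.0°, +110.5°, +131.5°, +138.0°, +163.6°.
Eastward gaps between consecutive values (wrapping around): 14.1°, 0.6°, 11.3°, 252.5°, 21.0°, 6.5°, 25.6°, 28.4°.
Largest gap = 252.5° ⇒ minimal covering band is its complement: 360° − 252.5° = 107.5°.
Band runs from +110.5° eastward to -142.0°, crossing the antimeridian.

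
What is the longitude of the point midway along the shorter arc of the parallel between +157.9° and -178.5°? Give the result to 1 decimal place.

+169.7°

Signed shortest Δλ from +157.9° to -178.5° is +23.6°.
Midpoint longitude = +157.9° + (+23.6°)/2 = +157.9° + 11.8° = +169.7°.
(The naïve average (+157.9 + -178.5)/2 = -10.3° is on the wrong side of the globe.)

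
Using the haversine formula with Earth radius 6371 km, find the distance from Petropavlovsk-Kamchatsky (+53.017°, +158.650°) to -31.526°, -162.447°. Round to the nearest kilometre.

Δλ = -162.447 − 158.650 = -321.097°; wrapped into (−180°, 180°]: 38.903°.
Δφ = -31.526 − 53.017 = -84.543°.
a = sin²(Δφ/2) + cos φ₁ · cos φ₂ · sin²(Δλ/2) = 0.509316.
c = 2·atan2(√a, √(1−a)) = 1.58943 rad → d = 6371·c ≈ 10126.26 km.

10126 km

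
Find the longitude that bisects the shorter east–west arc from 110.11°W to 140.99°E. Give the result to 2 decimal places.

Signed shortest Δλ from -110.11° to +140.99° is -108.90°.
Midpoint longitude = -110.11° + (-108.90°)/2 = -110.11° − 54.45° = -164.56°.
(The naïve average (-110.11 + +140.99)/2 = 15.44° is on the wrong side of the globe.)

164.56°W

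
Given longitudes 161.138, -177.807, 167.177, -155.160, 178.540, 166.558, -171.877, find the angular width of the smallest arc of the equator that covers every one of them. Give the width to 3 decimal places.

Sort the longitudes: -177.807°, -171.877°, -155.160°, +161.138°, +166.558°, +167.177°, +178.540°.
Eastward gaps between consecutive values (wrapping around): 5.930°, 16.717°, 316.298°, 5.420°, 0.619°, 11.363°, 3.653°.
Largest gap = 316.298° ⇒ minimal covering band is its complement: 360° − 316.298° = 43.702°.
Band runs from +161.138° eastward to -155.160°, crossing the antimeridian.

43.702°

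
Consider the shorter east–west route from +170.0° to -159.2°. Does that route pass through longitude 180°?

Naïve |-159.2 − 170.0| = 329.2° > 180°, so the shorter arc goes the other way round — across 180°.
Signed shortest Δλ = ((-159.2 − 170.0 + 180) mod 360) − 180 = 30.8°.
Going east by 30.8° from +170.0° passes through 180° before reaching -159.2°.

Yes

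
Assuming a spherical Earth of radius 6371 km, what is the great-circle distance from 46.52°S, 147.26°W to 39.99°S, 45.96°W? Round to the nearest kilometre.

Δλ = -45.96 − -147.26 = 101.30°.
Δφ = -39.99 − -46.52 = 6.53°.
a = sin²(Δφ/2) + cos φ₁ · cos φ₂ · sin²(Δλ/2) = 0.318491.
c = 2·atan2(√a, √(1−a)) = 1.19929 rad → d = 6371·c ≈ 7640.69 km.

7641 km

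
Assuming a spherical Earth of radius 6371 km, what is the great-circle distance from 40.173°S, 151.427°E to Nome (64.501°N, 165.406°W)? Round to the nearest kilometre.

12234 km

Δλ = -165.406 − 151.427 = -316.833°; wrapped into (−180°, 180°]: 43.167°.
Δφ = 64.501 − -40.173 = 104.674°.
a = sin²(Δφ/2) + cos φ₁ · cos φ₂ · sin²(Δλ/2) = 0.671171.
c = 2·atan2(√a, √(1−a)) = 1.92021 rad → d = 6371·c ≈ 12233.63 km.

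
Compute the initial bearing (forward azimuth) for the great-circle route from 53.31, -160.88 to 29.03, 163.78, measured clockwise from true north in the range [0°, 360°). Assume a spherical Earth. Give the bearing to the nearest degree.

241°

Δλ = 163.78 − -160.88 = 324.66°; wrapped into (−180°, 180°]: -35.34°.
θ = atan2( sin Δλ · cos φ₂ , cos φ₁ · sin φ₂ − sin φ₁ · cos φ₂ · cos Δλ )
  = atan2(-0.50576, -0.28200) = -119.143° → normalised to [0°, 360°): 240.857°.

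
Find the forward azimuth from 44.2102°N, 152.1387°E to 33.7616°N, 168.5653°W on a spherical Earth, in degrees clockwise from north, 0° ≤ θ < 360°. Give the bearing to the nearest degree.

95°

Δλ = -168.5653 − 152.1387 = -320.7040°; wrapped into (−180°, 180°]: 39.2960°.
θ = atan2( sin Δλ · cos φ₂ , cos φ₁ · sin φ₂ − sin φ₁ · cos φ₂ · cos Δλ )
  = atan2(0.52652, -0.05027) = 95.454° → normalised to [0°, 360°): 95.454°.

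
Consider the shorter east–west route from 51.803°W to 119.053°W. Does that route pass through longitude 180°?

No

Signed shortest Δλ = ((-119.053 − -51.803 + 180) mod 360) − 180 = -67.25°.
Going west by 67.25° from -51.803° reaches -119.053° without touching 180°.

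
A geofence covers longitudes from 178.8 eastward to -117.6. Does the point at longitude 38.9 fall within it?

Band width going east from +178.8° to -117.6°: ((-117.6 − 178.8) mod 360) = 63.6°.
Offset of +38.9° east of the west edge: ((38.9 − 178.8) mod 360) = 220.1°.
220.1° > 63.6° ⇒ outside.

No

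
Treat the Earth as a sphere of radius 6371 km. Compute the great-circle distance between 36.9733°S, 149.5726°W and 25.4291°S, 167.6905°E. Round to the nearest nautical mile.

Δλ = 167.6905 − -149.5726 = 317.2631°; wrapped into (−180°, 180°]: -42.7369°.
Δφ = -25.4291 − -36.9733 = 11.5442°.
a = sin²(Δφ/2) + cos φ₁ · cos φ₂ · sin²(Δλ/2) = 0.105904.
c = 2·atan2(√a, √(1−a)) = 0.66293 rad → d = 6371·c ≈ 4223.53 km ≈ 2280.52 nmi.

2281 nmi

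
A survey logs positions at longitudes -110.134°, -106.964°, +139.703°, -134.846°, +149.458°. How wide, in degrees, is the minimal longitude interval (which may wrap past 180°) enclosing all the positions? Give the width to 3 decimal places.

113.333°

Sort the longitudes: -134.846°, -110.134°, -106.964°, +139.703°, +149.458°.
Eastward gaps between consecutive values (wrapping around): 24.712°, 3.170°, 246.667°, 9.755°, 75.696°.
Largest gap = 246.667° ⇒ minimal covering band is its complement: 360° − 246.667° = 113.333°.
Band runs from +139.703° eastward to -106.964°, crossing the antimeridian.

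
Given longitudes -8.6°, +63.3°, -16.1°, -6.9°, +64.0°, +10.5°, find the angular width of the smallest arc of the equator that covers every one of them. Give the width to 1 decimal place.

80.1°

Sort the longitudes: -16.1°, -8.6°, -6.9°, +10.5°, +63.3°, +64.0°.
Eastward gaps between consecutive values (wrapping around): 7.5°, 1.7°, 17.4°, 52.8°, 0.7°, 279.9°.
Largest gap = 279.9° ⇒ minimal covering band is its complement: 360° − 279.9° = 80.1°.
Band runs from -16.1° eastward to +64.0°.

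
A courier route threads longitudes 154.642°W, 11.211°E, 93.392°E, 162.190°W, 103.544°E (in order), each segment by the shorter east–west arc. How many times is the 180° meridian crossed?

Leg 1: -154.642° → +11.211°, shortest Δλ = 165.853° (east) — does not cross 180°.
Leg 2: +11.211° → +93.392°, shortest Δλ = 82.181° (east) — does not cross 180°.
Leg 3: +93.392° → -162.190°, shortest Δλ = 104.418° (east) — crosses 180°.
Leg 4: -162.190° → +103.544°, shortest Δλ = -94.266° (west) — crosses 180°.
Total crossings: 2.

2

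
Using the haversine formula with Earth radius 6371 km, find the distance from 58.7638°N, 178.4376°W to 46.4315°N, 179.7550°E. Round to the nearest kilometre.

1377 km

Δλ = 179.7550 − -178.4376 = 358.1926°; wrapped into (−180°, 180°]: -1.8074°.
Δφ = 46.4315 − 58.7638 = -12.3323°.
a = sin²(Δφ/2) + cos φ₁ · cos φ₂ · sin²(Δλ/2) = 0.011626.
c = 2·atan2(√a, √(1−a)) = 0.21607 rad → d = 6371·c ≈ 1376.58 km.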